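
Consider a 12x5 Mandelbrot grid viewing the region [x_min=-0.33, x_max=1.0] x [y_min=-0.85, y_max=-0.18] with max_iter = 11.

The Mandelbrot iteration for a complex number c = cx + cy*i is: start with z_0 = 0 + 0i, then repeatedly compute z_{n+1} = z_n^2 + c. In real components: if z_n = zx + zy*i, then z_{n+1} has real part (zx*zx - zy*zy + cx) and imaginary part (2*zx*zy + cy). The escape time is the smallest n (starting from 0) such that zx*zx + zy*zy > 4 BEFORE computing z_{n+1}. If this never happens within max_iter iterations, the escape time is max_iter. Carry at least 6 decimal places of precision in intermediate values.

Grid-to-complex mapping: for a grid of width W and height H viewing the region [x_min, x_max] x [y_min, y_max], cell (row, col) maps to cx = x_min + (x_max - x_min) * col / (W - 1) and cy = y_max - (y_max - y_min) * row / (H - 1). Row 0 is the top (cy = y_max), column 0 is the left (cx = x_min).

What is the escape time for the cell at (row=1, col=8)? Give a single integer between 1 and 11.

Answer: 3

Derivation:
z_0 = 0 + 0i, c = 0.6373 + -0.3475i
Iter 1: z = 0.6373 + -0.3475i, |z|^2 = 0.5269
Iter 2: z = 0.9226 + -0.7904i, |z|^2 = 1.4760
Iter 3: z = 0.8638 + -1.8060i, |z|^2 = 4.0078
Escaped at iteration 3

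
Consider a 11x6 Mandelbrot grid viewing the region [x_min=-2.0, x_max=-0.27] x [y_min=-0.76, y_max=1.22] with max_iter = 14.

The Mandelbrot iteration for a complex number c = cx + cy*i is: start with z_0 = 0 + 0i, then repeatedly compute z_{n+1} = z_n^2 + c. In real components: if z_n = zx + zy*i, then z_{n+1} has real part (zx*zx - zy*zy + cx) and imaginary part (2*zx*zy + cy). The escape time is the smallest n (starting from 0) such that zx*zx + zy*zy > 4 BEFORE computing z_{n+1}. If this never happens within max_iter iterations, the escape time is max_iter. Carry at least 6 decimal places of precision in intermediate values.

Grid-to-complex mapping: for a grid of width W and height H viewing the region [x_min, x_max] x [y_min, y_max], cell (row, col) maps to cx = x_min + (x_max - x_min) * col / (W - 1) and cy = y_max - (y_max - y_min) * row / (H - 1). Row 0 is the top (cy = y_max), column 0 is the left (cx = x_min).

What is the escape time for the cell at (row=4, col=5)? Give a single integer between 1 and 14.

Answer: 7

Derivation:
z_0 = 0 + 0i, c = -1.1350 + -0.3640i
Iter 1: z = -1.1350 + -0.3640i, |z|^2 = 1.4207
Iter 2: z = 0.0207 + 0.4623i, |z|^2 = 0.2141
Iter 3: z = -1.3483 + -0.3448i, |z|^2 = 1.9368
Iter 4: z = 0.5639 + 0.5659i, |z|^2 = 0.6382
Iter 5: z = -1.1372 + 0.2742i, |z|^2 = 1.3684
Iter 6: z = 0.0830 + -0.9877i, |z|^2 = 0.9824
Iter 7: z = -2.1036 + -0.5279i, |z|^2 = 4.7038
Escaped at iteration 7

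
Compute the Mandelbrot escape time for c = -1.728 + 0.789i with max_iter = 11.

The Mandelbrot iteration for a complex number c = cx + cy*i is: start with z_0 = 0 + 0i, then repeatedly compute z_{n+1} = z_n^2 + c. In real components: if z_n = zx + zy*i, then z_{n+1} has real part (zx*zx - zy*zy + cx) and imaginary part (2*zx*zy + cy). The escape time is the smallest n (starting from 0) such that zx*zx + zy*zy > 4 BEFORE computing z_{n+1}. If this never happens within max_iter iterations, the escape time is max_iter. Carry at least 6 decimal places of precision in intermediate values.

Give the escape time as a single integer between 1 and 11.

Answer: 2

Derivation:
z_0 = 0 + 0i, c = -1.7280 + 0.7890i
Iter 1: z = -1.7280 + 0.7890i, |z|^2 = 3.6085
Iter 2: z = 0.6355 + -1.9378i, |z|^2 = 4.1588
Escaped at iteration 2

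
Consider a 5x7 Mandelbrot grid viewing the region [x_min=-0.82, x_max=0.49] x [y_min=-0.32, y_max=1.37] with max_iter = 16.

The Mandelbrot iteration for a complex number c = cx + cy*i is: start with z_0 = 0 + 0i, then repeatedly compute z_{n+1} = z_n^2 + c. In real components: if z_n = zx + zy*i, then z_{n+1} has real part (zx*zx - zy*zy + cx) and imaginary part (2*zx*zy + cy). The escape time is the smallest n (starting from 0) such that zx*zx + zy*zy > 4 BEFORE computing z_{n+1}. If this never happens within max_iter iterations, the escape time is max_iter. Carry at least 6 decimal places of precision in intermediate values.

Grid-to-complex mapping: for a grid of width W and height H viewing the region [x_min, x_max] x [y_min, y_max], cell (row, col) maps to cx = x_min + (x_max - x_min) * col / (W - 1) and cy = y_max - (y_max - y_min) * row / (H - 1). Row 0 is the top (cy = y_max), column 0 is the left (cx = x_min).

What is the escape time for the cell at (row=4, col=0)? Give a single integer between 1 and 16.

z_0 = 0 + 0i, c = -0.8200 + 0.2433i
Iter 1: z = -0.8200 + 0.2433i, |z|^2 = 0.7316
Iter 2: z = -0.2068 + -0.1557i, |z|^2 = 0.0670
Iter 3: z = -0.8015 + 0.3077i, |z|^2 = 0.7371
Iter 4: z = -0.2723 + -0.2500i, |z|^2 = 0.1367
Iter 5: z = -0.8083 + 0.3795i, |z|^2 = 0.7974
Iter 6: z = -0.3106 + -0.3702i, |z|^2 = 0.2335
Iter 7: z = -0.8605 + 0.4733i, |z|^2 = 0.9645
Iter 8: z = -0.3035 + -0.5712i, |z|^2 = 0.4184
Iter 9: z = -1.0542 + 0.5901i, |z|^2 = 1.4595
Iter 10: z = -0.0568 + -1.0008i, |z|^2 = 1.0048
Iter 11: z = -1.8184 + 0.3571i, |z|^2 = 3.4339
Iter 12: z = 2.3589 + -1.0553i, |z|^2 = 6.6781
Escaped at iteration 12

Answer: 12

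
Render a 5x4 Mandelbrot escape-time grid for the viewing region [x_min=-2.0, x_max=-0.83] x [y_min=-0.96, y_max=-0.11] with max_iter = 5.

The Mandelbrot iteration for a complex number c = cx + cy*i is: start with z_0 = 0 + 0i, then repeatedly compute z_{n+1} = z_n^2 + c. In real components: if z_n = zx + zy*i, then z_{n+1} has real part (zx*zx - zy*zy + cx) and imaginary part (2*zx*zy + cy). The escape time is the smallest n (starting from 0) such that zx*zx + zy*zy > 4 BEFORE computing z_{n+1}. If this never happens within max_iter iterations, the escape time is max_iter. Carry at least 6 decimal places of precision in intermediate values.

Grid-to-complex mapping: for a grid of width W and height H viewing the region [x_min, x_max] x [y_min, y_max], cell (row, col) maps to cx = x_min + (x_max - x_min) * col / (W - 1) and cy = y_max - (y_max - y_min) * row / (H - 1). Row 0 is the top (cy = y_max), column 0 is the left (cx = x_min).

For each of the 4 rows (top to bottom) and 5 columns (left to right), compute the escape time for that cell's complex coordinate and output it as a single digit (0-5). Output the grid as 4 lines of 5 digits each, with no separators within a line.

Answer: 15555
13555
13334
12333

Derivation:
(row=0, col=0): c = -2.0000 + -0.1100i → escape time 1
(row=0, col=1): c = -1.7075 + -0.1100i → escape time 5
(row=0, col=2): c = -1.4150 + -0.1100i → escape time 5
(row=0, col=3): c = -1.1225 + -0.1100i → escape time 5
(row=0, col=4): c = -0.8300 + -0.1100i → escape time 5
(row=1, col=0): c = -2.0000 + -0.3933i → escape time 1
(row=1, col=1): c = -1.7075 + -0.3933i → escape time 3
(row=1, col=2): c = -1.4150 + -0.3933i → escape time 5
(row=1, col=3): c = -1.1225 + -0.3933i → escape time 5
(row=1, col=4): c = -0.8300 + -0.3933i → escape time 5
(row=2, col=0): c = -2.0000 + -0.6767i → escape time 1
(row=2, col=1): c = -1.7075 + -0.6767i → escape time 3
(row=2, col=2): c = -1.4150 + -0.6767i → escape time 3
(row=2, col=3): c = -1.1225 + -0.6767i → escape time 3
(row=2, col=4): c = -0.8300 + -0.6767i → escape time 4
(row=3, col=0): c = -2.0000 + -0.9600i → escape time 1
(row=3, col=1): c = -1.7075 + -0.9600i → escape time 2
(row=3, col=2): c = -1.4150 + -0.9600i → escape time 3
(row=3, col=3): c = -1.1225 + -0.9600i → escape time 3
(row=3, col=4): c = -0.8300 + -0.9600i → escape time 3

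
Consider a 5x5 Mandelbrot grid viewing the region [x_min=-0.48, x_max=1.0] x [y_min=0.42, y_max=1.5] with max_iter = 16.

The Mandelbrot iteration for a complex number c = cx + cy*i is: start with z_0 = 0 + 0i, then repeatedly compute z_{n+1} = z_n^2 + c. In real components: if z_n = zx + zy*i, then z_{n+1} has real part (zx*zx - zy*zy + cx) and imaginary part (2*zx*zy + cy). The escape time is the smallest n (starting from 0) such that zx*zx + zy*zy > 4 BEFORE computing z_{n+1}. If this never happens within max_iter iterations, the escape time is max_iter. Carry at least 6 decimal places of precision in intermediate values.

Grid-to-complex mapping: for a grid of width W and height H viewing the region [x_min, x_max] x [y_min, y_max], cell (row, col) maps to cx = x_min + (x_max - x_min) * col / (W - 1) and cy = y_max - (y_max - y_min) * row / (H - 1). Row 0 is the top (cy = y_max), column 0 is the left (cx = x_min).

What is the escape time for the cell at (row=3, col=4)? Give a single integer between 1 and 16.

Answer: 2

Derivation:
z_0 = 0 + 0i, c = 1.0000 + 0.6900i
Iter 1: z = 1.0000 + 0.6900i, |z|^2 = 1.4761
Iter 2: z = 1.5239 + 2.0700i, |z|^2 = 6.6072
Escaped at iteration 2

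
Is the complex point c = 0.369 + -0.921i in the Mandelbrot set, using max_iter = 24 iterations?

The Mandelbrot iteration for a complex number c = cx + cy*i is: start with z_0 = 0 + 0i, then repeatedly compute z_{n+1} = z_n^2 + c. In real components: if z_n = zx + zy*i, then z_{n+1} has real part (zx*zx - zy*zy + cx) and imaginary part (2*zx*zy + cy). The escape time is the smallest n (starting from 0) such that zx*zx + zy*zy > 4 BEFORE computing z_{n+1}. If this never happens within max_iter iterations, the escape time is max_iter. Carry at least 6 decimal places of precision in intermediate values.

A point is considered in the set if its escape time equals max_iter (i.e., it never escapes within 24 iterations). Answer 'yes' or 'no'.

z_0 = 0 + 0i, c = 0.3690 + -0.9210i
Iter 1: z = 0.3690 + -0.9210i, |z|^2 = 0.9844
Iter 2: z = -0.3431 + -1.6007i, |z|^2 = 2.6799
Iter 3: z = -2.0755 + 0.1773i, |z|^2 = 4.3393
Escaped at iteration 3

Answer: no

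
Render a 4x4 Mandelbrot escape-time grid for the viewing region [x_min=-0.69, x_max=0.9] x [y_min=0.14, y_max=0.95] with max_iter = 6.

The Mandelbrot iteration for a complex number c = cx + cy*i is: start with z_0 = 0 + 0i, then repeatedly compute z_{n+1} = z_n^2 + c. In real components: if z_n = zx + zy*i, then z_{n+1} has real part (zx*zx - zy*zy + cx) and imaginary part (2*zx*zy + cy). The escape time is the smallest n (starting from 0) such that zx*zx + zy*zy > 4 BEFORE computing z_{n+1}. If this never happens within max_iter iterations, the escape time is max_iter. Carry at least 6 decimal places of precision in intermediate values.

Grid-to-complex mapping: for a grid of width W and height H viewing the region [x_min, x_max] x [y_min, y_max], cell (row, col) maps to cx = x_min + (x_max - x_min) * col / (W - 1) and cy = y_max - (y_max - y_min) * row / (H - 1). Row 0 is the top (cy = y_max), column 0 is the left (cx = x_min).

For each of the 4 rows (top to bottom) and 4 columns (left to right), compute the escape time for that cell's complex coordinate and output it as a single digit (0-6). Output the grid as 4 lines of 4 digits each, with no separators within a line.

Answer: 4632
5662
6663
6663

Derivation:
(row=0, col=0): c = -0.6900 + 0.9500i → escape time 4
(row=0, col=1): c = -0.1600 + 0.9500i → escape time 6
(row=0, col=2): c = 0.3700 + 0.9500i → escape time 3
(row=0, col=3): c = 0.9000 + 0.9500i → escape time 2
(row=1, col=0): c = -0.6900 + 0.6800i → escape time 5
(row=1, col=1): c = -0.1600 + 0.6800i → escape time 6
(row=1, col=2): c = 0.3700 + 0.6800i → escape time 6
(row=1, col=3): c = 0.9000 + 0.6800i → escape time 2
(row=2, col=0): c = -0.6900 + 0.4100i → escape time 6
(row=2, col=1): c = -0.1600 + 0.4100i → escape time 6
(row=2, col=2): c = 0.3700 + 0.4100i → escape time 6
(row=2, col=3): c = 0.9000 + 0.4100i → escape time 3
(row=3, col=0): c = -0.6900 + 0.1400i → escape time 6
(row=3, col=1): c = -0.1600 + 0.1400i → escape time 6
(row=3, col=2): c = 0.3700 + 0.1400i → escape time 6
(row=3, col=3): c = 0.9000 + 0.1400i → escape time 3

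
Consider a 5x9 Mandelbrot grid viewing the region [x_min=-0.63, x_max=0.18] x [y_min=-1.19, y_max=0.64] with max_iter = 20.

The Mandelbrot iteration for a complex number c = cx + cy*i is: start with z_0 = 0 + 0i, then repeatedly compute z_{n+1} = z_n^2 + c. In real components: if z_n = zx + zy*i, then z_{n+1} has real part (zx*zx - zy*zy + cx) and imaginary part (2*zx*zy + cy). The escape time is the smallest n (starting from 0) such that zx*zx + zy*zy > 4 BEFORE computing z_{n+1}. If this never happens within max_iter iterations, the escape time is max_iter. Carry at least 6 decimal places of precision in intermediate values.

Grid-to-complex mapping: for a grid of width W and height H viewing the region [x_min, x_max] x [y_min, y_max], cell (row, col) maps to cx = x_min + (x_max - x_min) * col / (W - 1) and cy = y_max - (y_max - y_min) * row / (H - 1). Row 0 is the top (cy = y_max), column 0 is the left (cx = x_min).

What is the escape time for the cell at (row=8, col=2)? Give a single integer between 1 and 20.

z_0 = 0 + 0i, c = -0.2250 + -1.1900i
Iter 1: z = -0.2250 + -1.1900i, |z|^2 = 1.4667
Iter 2: z = -1.5905 + -0.6545i, |z|^2 = 2.9580
Iter 3: z = 1.8762 + 0.8919i, |z|^2 = 4.3158
Escaped at iteration 3

Answer: 3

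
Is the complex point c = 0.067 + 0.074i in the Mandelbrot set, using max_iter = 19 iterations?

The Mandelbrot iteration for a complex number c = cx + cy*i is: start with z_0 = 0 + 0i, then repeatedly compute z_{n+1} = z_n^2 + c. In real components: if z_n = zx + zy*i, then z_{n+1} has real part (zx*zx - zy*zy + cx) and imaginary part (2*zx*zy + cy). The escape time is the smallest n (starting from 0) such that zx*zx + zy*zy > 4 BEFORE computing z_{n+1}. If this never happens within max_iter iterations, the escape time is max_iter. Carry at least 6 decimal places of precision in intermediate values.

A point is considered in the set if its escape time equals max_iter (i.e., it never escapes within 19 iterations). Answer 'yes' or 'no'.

Answer: yes

Derivation:
z_0 = 0 + 0i, c = 0.0670 + 0.0740i
Iter 1: z = 0.0670 + 0.0740i, |z|^2 = 0.0100
Iter 2: z = 0.0660 + 0.0839i, |z|^2 = 0.0114
Iter 3: z = 0.0643 + 0.0851i, |z|^2 = 0.0114
Iter 4: z = 0.0639 + 0.0849i, |z|^2 = 0.0113
Iter 5: z = 0.0639 + 0.0849i, |z|^2 = 0.0113
Iter 6: z = 0.0639 + 0.0848i, |z|^2 = 0.0113
Iter 7: z = 0.0639 + 0.0848i, |z|^2 = 0.0113
Iter 8: z = 0.0639 + 0.0848i, |z|^2 = 0.0113
Iter 9: z = 0.0639 + 0.0848i, |z|^2 = 0.0113
Iter 10: z = 0.0639 + 0.0848i, |z|^2 = 0.0113
Iter 11: z = 0.0639 + 0.0848i, |z|^2 = 0.0113
Iter 12: z = 0.0639 + 0.0848i, |z|^2 = 0.0113
Iter 13: z = 0.0639 + 0.0848i, |z|^2 = 0.0113
Iter 14: z = 0.0639 + 0.0848i, |z|^2 = 0.0113
Iter 15: z = 0.0639 + 0.0848i, |z|^2 = 0.0113
Iter 16: z = 0.0639 + 0.0848i, |z|^2 = 0.0113
Iter 17: z = 0.0639 + 0.0848i, |z|^2 = 0.0113
Iter 18: z = 0.0639 + 0.0848i, |z|^2 = 0.0113
Did not escape in 19 iterations → in set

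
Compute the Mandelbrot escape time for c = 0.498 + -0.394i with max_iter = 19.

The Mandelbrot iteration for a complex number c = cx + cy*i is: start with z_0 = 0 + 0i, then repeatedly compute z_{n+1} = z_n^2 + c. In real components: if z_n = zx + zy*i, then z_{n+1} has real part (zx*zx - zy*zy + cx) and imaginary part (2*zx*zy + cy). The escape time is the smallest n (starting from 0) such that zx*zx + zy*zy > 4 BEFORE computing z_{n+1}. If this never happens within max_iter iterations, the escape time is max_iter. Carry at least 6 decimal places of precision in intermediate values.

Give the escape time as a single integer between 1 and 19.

z_0 = 0 + 0i, c = 0.4980 + -0.3940i
Iter 1: z = 0.4980 + -0.3940i, |z|^2 = 0.4032
Iter 2: z = 0.5908 + -0.7864i, |z|^2 = 0.9675
Iter 3: z = 0.2285 + -1.3232i, |z|^2 = 1.8031
Iter 4: z = -1.2006 + -0.9988i, |z|^2 = 2.4391
Iter 5: z = 0.9418 + 2.0043i, |z|^2 = 4.9044
Escaped at iteration 5

Answer: 5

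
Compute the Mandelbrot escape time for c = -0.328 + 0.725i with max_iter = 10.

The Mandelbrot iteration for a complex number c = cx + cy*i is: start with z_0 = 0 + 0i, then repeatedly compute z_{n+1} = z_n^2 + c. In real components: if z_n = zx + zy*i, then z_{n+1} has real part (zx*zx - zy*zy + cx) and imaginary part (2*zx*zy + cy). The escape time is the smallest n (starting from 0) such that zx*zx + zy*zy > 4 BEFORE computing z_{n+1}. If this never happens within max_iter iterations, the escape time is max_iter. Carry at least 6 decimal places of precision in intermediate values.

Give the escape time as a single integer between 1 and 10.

Answer: 9

Derivation:
z_0 = 0 + 0i, c = -0.3280 + 0.7250i
Iter 1: z = -0.3280 + 0.7250i, |z|^2 = 0.6332
Iter 2: z = -0.7460 + 0.2494i, |z|^2 = 0.6188
Iter 3: z = 0.1664 + 0.3529i, |z|^2 = 0.1522
Iter 4: z = -0.4248 + 0.8424i, |z|^2 = 0.8902
Iter 5: z = -0.8572 + 0.0092i, |z|^2 = 0.7348
Iter 6: z = 0.4067 + 0.7092i, |z|^2 = 0.6684
Iter 7: z = -0.6656 + 1.3018i, |z|^2 = 2.1378
Iter 8: z = -1.5798 + -1.0080i, |z|^2 = 3.5117
Iter 9: z = 1.1517 + 3.9097i, |z|^2 = 16.6123
Escaped at iteration 9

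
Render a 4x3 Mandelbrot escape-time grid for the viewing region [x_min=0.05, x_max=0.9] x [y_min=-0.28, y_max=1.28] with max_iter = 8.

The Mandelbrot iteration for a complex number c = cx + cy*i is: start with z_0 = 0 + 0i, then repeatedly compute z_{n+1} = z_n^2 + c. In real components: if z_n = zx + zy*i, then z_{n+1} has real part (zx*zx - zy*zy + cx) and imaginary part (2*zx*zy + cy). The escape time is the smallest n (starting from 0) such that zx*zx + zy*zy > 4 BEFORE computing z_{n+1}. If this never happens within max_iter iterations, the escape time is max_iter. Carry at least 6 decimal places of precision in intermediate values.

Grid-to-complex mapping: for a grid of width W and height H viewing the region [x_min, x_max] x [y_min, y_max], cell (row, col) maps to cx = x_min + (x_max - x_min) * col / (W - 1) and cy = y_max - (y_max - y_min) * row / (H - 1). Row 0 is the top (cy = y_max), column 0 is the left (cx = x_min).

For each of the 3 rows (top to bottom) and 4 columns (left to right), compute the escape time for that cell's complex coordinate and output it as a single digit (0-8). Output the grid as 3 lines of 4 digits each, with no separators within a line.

Answer: 2222
8832
8843

Derivation:
(row=0, col=0): c = 0.0500 + 1.2800i → escape time 2
(row=0, col=1): c = 0.3333 + 1.2800i → escape time 2
(row=0, col=2): c = 0.6167 + 1.2800i → escape time 2
(row=0, col=3): c = 0.9000 + 1.2800i → escape time 2
(row=1, col=0): c = 0.0500 + 0.5000i → escape time 8
(row=1, col=1): c = 0.3333 + 0.5000i → escape time 8
(row=1, col=2): c = 0.6167 + 0.5000i → escape time 3
(row=1, col=3): c = 0.9000 + 0.5000i → escape time 2
(row=2, col=0): c = 0.0500 + -0.2800i → escape time 8
(row=2, col=1): c = 0.3333 + -0.2800i → escape time 8
(row=2, col=2): c = 0.6167 + -0.2800i → escape time 4
(row=2, col=3): c = 0.9000 + -0.2800i → escape time 3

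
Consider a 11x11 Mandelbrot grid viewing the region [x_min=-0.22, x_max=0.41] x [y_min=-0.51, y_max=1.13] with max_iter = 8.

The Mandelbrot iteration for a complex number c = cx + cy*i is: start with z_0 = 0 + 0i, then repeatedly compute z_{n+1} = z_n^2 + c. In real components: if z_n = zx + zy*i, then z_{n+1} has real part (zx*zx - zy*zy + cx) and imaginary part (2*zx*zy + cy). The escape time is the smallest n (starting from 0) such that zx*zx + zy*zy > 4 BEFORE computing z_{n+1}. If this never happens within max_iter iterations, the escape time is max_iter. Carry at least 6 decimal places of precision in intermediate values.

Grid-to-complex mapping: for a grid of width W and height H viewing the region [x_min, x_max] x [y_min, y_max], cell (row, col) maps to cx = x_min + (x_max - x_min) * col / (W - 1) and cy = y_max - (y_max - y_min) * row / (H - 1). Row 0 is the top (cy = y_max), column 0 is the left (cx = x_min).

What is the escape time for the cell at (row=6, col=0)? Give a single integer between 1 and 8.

Answer: 8

Derivation:
z_0 = 0 + 0i, c = -0.2200 + 0.1460i
Iter 1: z = -0.2200 + 0.1460i, |z|^2 = 0.0697
Iter 2: z = -0.1929 + 0.0818i, |z|^2 = 0.0439
Iter 3: z = -0.1895 + 0.1145i, |z|^2 = 0.0490
Iter 4: z = -0.1972 + 0.1026i, |z|^2 = 0.0494
Iter 5: z = -0.1916 + 0.1055i, |z|^2 = 0.0479
Iter 6: z = -0.1944 + 0.1056i, |z|^2 = 0.0489
Iter 7: z = -0.1933 + 0.1050i, |z|^2 = 0.0484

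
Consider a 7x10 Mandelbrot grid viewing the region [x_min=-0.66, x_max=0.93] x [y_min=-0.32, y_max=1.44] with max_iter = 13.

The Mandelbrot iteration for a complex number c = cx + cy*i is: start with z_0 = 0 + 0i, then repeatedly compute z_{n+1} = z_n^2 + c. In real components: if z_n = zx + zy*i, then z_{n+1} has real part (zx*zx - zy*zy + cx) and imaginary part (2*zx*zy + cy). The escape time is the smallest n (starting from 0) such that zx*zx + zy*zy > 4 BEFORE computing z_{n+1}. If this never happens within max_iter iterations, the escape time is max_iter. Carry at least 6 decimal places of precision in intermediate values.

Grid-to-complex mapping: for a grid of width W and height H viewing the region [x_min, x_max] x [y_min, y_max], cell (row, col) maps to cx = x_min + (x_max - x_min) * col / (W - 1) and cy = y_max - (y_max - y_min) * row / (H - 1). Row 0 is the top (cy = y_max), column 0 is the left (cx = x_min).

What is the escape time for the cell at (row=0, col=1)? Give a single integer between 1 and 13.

Answer: 2

Derivation:
z_0 = 0 + 0i, c = -0.3950 + 1.4400i
Iter 1: z = -0.3950 + 1.4400i, |z|^2 = 2.2296
Iter 2: z = -2.3126 + 0.3024i, |z|^2 = 5.4394
Escaped at iteration 2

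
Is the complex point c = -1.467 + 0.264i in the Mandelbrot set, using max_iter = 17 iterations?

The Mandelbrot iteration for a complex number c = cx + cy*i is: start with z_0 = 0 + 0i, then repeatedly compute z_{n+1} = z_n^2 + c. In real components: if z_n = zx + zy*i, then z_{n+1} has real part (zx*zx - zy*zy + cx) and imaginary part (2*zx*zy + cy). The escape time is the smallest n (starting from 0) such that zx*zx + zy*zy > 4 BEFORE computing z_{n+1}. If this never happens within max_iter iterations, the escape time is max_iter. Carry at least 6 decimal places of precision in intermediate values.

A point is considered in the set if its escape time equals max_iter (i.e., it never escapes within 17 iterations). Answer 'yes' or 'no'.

z_0 = 0 + 0i, c = -1.4670 + 0.2640i
Iter 1: z = -1.4670 + 0.2640i, |z|^2 = 2.2218
Iter 2: z = 0.6154 + -0.5106i, |z|^2 = 0.6394
Iter 3: z = -1.3490 + -0.3644i, |z|^2 = 1.9525
Iter 4: z = 0.2200 + 1.2472i, |z|^2 = 1.6038
Iter 5: z = -2.9740 + 0.8126i, |z|^2 = 9.5053
Escaped at iteration 5

Answer: no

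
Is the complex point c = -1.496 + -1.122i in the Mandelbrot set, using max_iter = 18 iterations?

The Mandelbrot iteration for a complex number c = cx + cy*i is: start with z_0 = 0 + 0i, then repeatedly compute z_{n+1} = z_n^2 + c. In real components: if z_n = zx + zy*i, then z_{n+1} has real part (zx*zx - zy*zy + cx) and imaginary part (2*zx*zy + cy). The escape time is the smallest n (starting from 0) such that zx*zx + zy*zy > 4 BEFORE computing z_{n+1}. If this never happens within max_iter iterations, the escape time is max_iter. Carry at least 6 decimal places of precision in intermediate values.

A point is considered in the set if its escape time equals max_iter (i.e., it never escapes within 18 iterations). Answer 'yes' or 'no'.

Answer: no

Derivation:
z_0 = 0 + 0i, c = -1.4960 + -1.1220i
Iter 1: z = -1.4960 + -1.1220i, |z|^2 = 3.4969
Iter 2: z = -0.5169 + 2.2350i, |z|^2 = 5.2625
Escaped at iteration 2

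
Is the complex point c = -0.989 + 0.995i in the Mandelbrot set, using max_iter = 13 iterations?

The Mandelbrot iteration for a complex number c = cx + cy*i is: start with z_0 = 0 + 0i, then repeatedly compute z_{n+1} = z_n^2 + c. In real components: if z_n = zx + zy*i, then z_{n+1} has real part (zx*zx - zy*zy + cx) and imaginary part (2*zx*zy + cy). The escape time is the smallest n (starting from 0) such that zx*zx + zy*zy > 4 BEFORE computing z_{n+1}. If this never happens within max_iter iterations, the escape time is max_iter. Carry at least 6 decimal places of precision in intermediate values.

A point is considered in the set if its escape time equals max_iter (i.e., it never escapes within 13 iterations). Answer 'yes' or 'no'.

z_0 = 0 + 0i, c = -0.9890 + 0.9950i
Iter 1: z = -0.9890 + 0.9950i, |z|^2 = 1.9681
Iter 2: z = -1.0009 + -0.9731i, |z|^2 = 1.9488
Iter 3: z = -0.9341 + 2.9430i, |z|^2 = 9.5337
Escaped at iteration 3

Answer: no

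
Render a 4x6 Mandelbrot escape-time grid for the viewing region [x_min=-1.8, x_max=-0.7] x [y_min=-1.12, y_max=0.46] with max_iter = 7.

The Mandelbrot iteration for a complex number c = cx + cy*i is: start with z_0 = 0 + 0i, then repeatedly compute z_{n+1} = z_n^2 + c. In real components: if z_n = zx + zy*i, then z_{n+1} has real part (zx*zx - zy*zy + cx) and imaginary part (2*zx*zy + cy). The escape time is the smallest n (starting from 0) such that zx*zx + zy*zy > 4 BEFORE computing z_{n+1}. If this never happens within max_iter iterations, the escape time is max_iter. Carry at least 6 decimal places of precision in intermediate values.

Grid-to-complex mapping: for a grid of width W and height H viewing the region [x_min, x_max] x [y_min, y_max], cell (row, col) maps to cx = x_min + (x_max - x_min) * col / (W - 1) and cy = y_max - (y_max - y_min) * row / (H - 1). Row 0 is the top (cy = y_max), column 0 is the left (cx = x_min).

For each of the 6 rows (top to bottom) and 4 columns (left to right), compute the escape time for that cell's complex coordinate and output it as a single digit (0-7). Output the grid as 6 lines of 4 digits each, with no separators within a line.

Answer: 3357
4777
4677
3357
2334
1233

Derivation:
(row=0, col=0): c = -1.8000 + 0.4600i → escape time 3
(row=0, col=1): c = -1.4333 + 0.4600i → escape time 3
(row=0, col=2): c = -1.0667 + 0.4600i → escape time 5
(row=0, col=3): c = -0.7000 + 0.4600i → escape time 7
(row=1, col=0): c = -1.8000 + 0.1440i → escape time 4
(row=1, col=1): c = -1.4333 + 0.1440i → escape time 7
(row=1, col=2): c = -1.0667 + 0.1440i → escape time 7
(row=1, col=3): c = -0.7000 + 0.1440i → escape time 7
(row=2, col=0): c = -1.8000 + -0.1720i → escape time 4
(row=2, col=1): c = -1.4333 + -0.1720i → escape time 6
(row=2, col=2): c = -1.0667 + -0.1720i → escape time 7
(row=2, col=3): c = -0.7000 + -0.1720i → escape time 7
(row=3, col=0): c = -1.8000 + -0.4880i → escape time 3
(row=3, col=1): c = -1.4333 + -0.4880i → escape time 3
(row=3, col=2): c = -1.0667 + -0.4880i → escape time 5
(row=3, col=3): c = -0.7000 + -0.4880i → escape time 7
(row=4, col=0): c = -1.8000 + -0.8040i → escape time 2
(row=4, col=1): c = -1.4333 + -0.8040i → escape time 3
(row=4, col=2): c = -1.0667 + -0.8040i → escape time 3
(row=4, col=3): c = -0.7000 + -0.8040i → escape time 4
(row=5, col=0): c = -1.8000 + -1.1200i → escape time 1
(row=5, col=1): c = -1.4333 + -1.1200i → escape time 2
(row=5, col=2): c = -1.0667 + -1.1200i → escape time 3
(row=5, col=3): c = -0.7000 + -1.1200i → escape time 3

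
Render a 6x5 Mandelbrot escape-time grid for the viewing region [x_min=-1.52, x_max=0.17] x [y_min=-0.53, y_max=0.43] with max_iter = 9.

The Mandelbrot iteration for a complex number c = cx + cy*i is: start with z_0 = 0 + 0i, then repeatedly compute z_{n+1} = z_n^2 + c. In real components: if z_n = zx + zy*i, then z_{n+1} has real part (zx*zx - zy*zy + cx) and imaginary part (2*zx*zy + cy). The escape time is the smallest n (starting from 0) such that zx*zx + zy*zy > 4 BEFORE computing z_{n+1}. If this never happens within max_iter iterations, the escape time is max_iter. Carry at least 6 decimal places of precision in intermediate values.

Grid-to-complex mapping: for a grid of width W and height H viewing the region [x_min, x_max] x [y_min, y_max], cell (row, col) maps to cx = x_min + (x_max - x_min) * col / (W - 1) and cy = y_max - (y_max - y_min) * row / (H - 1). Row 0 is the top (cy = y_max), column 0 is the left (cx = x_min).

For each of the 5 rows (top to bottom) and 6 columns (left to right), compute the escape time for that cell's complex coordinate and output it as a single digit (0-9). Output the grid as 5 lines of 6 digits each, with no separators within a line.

Answer: 367999
599999
899999
599999
345999

Derivation:
(row=0, col=0): c = -1.5200 + 0.4300i → escape time 3
(row=0, col=1): c = -1.1820 + 0.4300i → escape time 6
(row=0, col=2): c = -0.8440 + 0.4300i → escape time 7
(row=0, col=3): c = -0.5060 + 0.4300i → escape time 9
(row=0, col=4): c = -0.1680 + 0.4300i → escape time 9
(row=0, col=5): c = 0.1700 + 0.4300i → escape time 9
(row=1, col=0): c = -1.5200 + 0.1900i → escape time 5
(row=1, col=1): c = -1.1820 + 0.1900i → escape time 9
(row=1, col=2): c = -0.8440 + 0.1900i → escape time 9
(row=1, col=3): c = -0.5060 + 0.1900i → escape time 9
(row=1, col=4): c = -0.1680 + 0.1900i → escape time 9
(row=1, col=5): c = 0.1700 + 0.1900i → escape time 9
(row=2, col=0): c = -1.5200 + -0.0500i → escape time 8
(row=2, col=1): c = -1.1820 + -0.0500i → escape time 9
(row=2, col=2): c = -0.8440 + -0.0500i → escape time 9
(row=2, col=3): c = -0.5060 + -0.0500i → escape time 9
(row=2, col=4): c = -0.1680 + -0.0500i → escape time 9
(row=2, col=5): c = 0.1700 + -0.0500i → escape time 9
(row=3, col=0): c = -1.5200 + -0.2900i → escape time 5
(row=3, col=1): c = -1.1820 + -0.2900i → escape time 9
(row=3, col=2): c = -0.8440 + -0.2900i → escape time 9
(row=3, col=3): c = -0.5060 + -0.2900i → escape time 9
(row=3, col=4): c = -0.1680 + -0.2900i → escape time 9
(row=3, col=5): c = 0.1700 + -0.2900i → escape time 9
(row=4, col=0): c = -1.5200 + -0.5300i → escape time 3
(row=4, col=1): c = -1.1820 + -0.5300i → escape time 4
(row=4, col=2): c = -0.8440 + -0.5300i → escape time 5
(row=4, col=3): c = -0.5060 + -0.5300i → escape time 9
(row=4, col=4): c = -0.1680 + -0.5300i → escape time 9
(row=4, col=5): c = 0.1700 + -0.5300i → escape time 9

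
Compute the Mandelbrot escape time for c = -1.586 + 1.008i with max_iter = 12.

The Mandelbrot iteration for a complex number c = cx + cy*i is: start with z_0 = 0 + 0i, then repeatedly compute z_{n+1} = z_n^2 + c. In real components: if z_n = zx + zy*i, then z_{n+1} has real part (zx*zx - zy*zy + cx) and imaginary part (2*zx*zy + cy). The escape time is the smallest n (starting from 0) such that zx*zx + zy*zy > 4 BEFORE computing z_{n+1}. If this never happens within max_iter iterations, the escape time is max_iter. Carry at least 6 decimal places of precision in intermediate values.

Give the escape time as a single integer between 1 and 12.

Answer: 2

Derivation:
z_0 = 0 + 0i, c = -1.5860 + 1.0080i
Iter 1: z = -1.5860 + 1.0080i, |z|^2 = 3.5315
Iter 2: z = -0.0867 + -2.1894i, |z|^2 = 4.8009
Escaped at iteration 2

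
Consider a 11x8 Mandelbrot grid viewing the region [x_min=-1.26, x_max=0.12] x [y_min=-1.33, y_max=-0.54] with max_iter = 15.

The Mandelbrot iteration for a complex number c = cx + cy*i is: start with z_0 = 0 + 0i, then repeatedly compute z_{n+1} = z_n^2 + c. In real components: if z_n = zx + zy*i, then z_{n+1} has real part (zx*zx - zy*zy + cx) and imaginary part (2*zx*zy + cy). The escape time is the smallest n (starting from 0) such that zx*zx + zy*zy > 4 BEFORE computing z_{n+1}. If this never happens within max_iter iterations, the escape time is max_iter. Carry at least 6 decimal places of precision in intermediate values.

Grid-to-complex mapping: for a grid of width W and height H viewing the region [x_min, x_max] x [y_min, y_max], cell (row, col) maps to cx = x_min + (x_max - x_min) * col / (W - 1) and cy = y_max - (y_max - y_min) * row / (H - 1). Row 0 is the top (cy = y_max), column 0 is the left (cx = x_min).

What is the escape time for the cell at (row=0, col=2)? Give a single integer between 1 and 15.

Answer: 5

Derivation:
z_0 = 0 + 0i, c = -0.9840 + -0.5400i
Iter 1: z = -0.9840 + -0.5400i, |z|^2 = 1.2599
Iter 2: z = -0.3073 + 0.5227i, |z|^2 = 0.3677
Iter 3: z = -1.1628 + -0.8613i, |z|^2 = 2.0939
Iter 4: z = -0.3738 + 1.4630i, |z|^2 = 2.2802
Iter 5: z = -2.9847 + -1.6338i, |z|^2 = 11.5776
Escaped at iteration 5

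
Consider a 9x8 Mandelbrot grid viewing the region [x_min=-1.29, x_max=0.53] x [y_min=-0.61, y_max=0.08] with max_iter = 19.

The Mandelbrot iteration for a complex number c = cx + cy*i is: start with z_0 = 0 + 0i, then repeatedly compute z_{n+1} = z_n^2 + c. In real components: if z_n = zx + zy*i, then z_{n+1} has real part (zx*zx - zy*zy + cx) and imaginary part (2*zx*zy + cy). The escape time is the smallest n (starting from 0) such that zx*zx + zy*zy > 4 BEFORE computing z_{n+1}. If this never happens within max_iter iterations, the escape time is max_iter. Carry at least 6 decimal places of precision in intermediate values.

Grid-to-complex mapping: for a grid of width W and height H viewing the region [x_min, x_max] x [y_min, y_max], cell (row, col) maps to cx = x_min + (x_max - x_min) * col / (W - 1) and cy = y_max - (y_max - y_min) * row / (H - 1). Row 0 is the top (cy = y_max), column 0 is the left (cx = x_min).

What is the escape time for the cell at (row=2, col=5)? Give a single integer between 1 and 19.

z_0 = 0 + 0i, c = -0.1525 + -0.1171i
Iter 1: z = -0.1525 + -0.1171i, |z|^2 = 0.0370
Iter 2: z = -0.1430 + -0.0814i, |z|^2 = 0.0271
Iter 3: z = -0.1387 + -0.0939i, |z|^2 = 0.0280
Iter 4: z = -0.1421 + -0.0911i, |z|^2 = 0.0285
Iter 5: z = -0.1406 + -0.0913i, |z|^2 = 0.0281
Iter 6: z = -0.1411 + -0.0915i, |z|^2 = 0.0283
Iter 7: z = -0.1410 + -0.0913i, |z|^2 = 0.0282
Iter 8: z = -0.1410 + -0.0914i, |z|^2 = 0.0282
Iter 9: z = -0.1410 + -0.0914i, |z|^2 = 0.0282
Iter 10: z = -0.1410 + -0.0914i, |z|^2 = 0.0282
Iter 11: z = -0.1410 + -0.0914i, |z|^2 = 0.0282
Iter 12: z = -0.1410 + -0.0914i, |z|^2 = 0.0282
Iter 13: z = -0.1410 + -0.0914i, |z|^2 = 0.0282
Iter 14: z = -0.1410 + -0.0914i, |z|^2 = 0.0282
Iter 15: z = -0.1410 + -0.0914i, |z|^2 = 0.0282
Iter 16: z = -0.1410 + -0.0914i, |z|^2 = 0.0282
Iter 17: z = -0.1410 + -0.0914i, |z|^2 = 0.0282
Iter 18: z = -0.1410 + -0.0914i, |z|^2 = 0.0282

Answer: 19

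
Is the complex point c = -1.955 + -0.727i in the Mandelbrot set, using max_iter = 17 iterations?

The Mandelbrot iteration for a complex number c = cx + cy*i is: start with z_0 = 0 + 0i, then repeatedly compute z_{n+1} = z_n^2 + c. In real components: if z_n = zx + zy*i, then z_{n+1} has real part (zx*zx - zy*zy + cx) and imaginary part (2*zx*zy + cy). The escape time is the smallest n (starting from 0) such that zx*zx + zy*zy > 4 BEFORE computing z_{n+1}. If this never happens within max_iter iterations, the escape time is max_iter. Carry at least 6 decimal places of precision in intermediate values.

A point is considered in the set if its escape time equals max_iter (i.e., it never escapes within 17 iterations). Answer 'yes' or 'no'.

z_0 = 0 + 0i, c = -1.9550 + -0.7270i
Iter 1: z = -1.9550 + -0.7270i, |z|^2 = 4.3506
Escaped at iteration 1

Answer: no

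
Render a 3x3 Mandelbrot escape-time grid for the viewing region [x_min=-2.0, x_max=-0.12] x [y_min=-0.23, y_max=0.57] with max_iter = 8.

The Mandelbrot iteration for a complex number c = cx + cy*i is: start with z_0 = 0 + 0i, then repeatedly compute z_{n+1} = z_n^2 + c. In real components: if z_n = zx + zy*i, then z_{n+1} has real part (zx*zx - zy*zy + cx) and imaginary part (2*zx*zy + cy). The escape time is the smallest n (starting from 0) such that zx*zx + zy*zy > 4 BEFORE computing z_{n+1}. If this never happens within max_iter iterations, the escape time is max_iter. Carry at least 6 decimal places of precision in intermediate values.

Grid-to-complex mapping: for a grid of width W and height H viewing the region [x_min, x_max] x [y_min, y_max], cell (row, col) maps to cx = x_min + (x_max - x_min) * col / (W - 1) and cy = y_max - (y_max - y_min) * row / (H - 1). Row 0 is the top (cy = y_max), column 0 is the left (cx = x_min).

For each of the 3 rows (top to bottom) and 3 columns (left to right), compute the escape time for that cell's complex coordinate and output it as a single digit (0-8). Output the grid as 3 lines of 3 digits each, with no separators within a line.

(row=0, col=0): c = -2.0000 + 0.5700i → escape time 1
(row=0, col=1): c = -1.0600 + 0.5700i → escape time 5
(row=0, col=2): c = -0.1200 + 0.5700i → escape time 8
(row=1, col=0): c = -2.0000 + 0.1700i → escape time 1
(row=1, col=1): c = -1.0600 + 0.1700i → escape time 8
(row=1, col=2): c = -0.1200 + 0.1700i → escape time 8
(row=2, col=0): c = -2.0000 + -0.2300i → escape time 1
(row=2, col=1): c = -1.0600 + -0.2300i → escape time 8
(row=2, col=2): c = -0.1200 + -0.2300i → escape time 8

Answer: 158
188
188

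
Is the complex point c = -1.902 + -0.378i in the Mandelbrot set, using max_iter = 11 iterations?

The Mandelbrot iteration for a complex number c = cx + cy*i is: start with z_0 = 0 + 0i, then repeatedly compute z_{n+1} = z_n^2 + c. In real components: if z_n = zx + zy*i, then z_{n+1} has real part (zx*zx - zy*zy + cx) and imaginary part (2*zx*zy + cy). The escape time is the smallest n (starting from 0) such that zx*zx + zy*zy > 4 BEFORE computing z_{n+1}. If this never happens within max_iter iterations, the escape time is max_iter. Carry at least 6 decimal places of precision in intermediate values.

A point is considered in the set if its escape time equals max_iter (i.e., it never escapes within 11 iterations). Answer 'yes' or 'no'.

z_0 = 0 + 0i, c = -1.9020 + -0.3780i
Iter 1: z = -1.9020 + -0.3780i, |z|^2 = 3.7605
Iter 2: z = 1.5727 + 1.0599i, |z|^2 = 3.5969
Iter 3: z = -0.5520 + 2.9559i, |z|^2 = 9.0419
Escaped at iteration 3

Answer: no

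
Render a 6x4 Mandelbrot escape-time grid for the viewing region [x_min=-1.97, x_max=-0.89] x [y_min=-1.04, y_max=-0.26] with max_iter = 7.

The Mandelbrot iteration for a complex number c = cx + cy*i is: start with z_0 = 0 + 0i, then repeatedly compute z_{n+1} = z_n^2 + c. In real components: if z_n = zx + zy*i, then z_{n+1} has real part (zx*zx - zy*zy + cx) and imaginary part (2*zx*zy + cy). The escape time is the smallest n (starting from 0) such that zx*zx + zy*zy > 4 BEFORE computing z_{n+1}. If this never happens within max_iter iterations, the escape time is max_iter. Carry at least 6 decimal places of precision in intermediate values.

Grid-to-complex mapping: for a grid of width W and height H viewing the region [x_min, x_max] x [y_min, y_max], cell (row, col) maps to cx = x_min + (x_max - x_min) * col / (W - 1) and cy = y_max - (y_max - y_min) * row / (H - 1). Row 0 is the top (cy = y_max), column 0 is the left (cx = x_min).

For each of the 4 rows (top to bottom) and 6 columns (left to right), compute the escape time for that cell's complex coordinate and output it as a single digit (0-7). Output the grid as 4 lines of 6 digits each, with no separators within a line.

(row=0, col=0): c = -1.9700 + -0.2600i → escape time 3
(row=0, col=1): c = -1.7540 + -0.2600i → escape time 4
(row=0, col=2): c = -1.5380 + -0.2600i → escape time 5
(row=0, col=3): c = -1.3220 + -0.2600i → escape time 7
(row=0, col=4): c = -1.1060 + -0.2600i → escape time 7
(row=0, col=5): c = -0.8900 + -0.2600i → escape time 7
(row=1, col=0): c = -1.9700 + -0.5200i → escape time 1
(row=1, col=1): c = -1.7540 + -0.5200i → escape time 3
(row=1, col=2): c = -1.5380 + -0.5200i → escape time 3
(row=1, col=3): c = -1.3220 + -0.5200i → escape time 3
(row=1, col=4): c = -1.1060 + -0.5200i → escape time 5
(row=1, col=5): c = -0.8900 + -0.5200i → escape time 5
(row=2, col=0): c = -1.9700 + -0.7800i → escape time 1
(row=2, col=1): c = -1.7540 + -0.7800i → escape time 2
(row=2, col=2): c = -1.5380 + -0.7800i → escape time 3
(row=2, col=3): c = -1.3220 + -0.7800i → escape time 3
(row=2, col=4): c = -1.1060 + -0.7800i → escape time 3
(row=2, col=5): c = -0.8900 + -0.7800i → escape time 4
(row=3, col=0): c = -1.9700 + -1.0400i → escape time 1
(row=3, col=1): c = -1.7540 + -1.0400i → escape time 1
(row=3, col=2): c = -1.5380 + -1.0400i → escape time 2
(row=3, col=3): c = -1.3220 + -1.0400i → escape time 3
(row=3, col=4): c = -1.1060 + -1.0400i → escape time 3
(row=3, col=5): c = -0.8900 + -1.0400i → escape time 3

Answer: 345777
133355
123334
112333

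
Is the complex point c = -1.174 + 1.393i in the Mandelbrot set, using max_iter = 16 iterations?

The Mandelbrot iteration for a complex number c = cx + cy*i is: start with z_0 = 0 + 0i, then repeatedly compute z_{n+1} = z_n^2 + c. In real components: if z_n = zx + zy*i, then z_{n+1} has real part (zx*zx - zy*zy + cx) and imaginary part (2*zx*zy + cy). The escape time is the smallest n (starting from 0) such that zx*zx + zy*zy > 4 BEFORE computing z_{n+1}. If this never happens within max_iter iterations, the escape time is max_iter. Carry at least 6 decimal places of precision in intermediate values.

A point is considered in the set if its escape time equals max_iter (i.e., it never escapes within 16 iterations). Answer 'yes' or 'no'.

z_0 = 0 + 0i, c = -1.1740 + 1.3930i
Iter 1: z = -1.1740 + 1.3930i, |z|^2 = 3.3187
Iter 2: z = -1.7362 + -1.8778i, |z|^2 = 6.5403
Escaped at iteration 2

Answer: no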